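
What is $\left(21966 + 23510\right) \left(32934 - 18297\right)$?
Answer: $665632212$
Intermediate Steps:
$\left(21966 + 23510\right) \left(32934 - 18297\right) = 45476 \cdot 14637 = 665632212$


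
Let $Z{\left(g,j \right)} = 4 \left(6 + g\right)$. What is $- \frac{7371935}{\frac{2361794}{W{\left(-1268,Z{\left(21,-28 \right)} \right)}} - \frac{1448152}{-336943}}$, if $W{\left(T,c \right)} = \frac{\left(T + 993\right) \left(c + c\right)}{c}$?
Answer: $\frac{683078521043875}{397496736071} \approx 1718.5$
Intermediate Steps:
$Z{\left(g,j \right)} = 24 + 4 g$
$W{\left(T,c \right)} = 1986 + 2 T$ ($W{\left(T,c \right)} = \frac{\left(993 + T\right) 2 c}{c} = \frac{2 c \left(993 + T\right)}{c} = 1986 + 2 T$)
$- \frac{7371935}{\frac{2361794}{W{\left(-1268,Z{\left(21,-28 \right)} \right)}} - \frac{1448152}{-336943}} = - \frac{7371935}{\frac{2361794}{1986 + 2 \left(-1268\right)} - \frac{1448152}{-336943}} = - \frac{7371935}{\frac{2361794}{1986 - 2536} - - \frac{1448152}{336943}} = - \frac{7371935}{\frac{2361794}{-550} + \frac{1448152}{336943}} = - \frac{7371935}{2361794 \left(- \frac{1}{550}\right) + \frac{1448152}{336943}} = - \frac{7371935}{- \frac{1180897}{275} + \frac{1448152}{336943}} = - \frac{7371935}{- \frac{397496736071}{92659325}} = \left(-7371935\right) \left(- \frac{92659325}{397496736071}\right) = \frac{683078521043875}{397496736071}$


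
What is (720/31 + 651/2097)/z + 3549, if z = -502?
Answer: 38604937055/10877838 ≈ 3549.0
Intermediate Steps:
(720/31 + 651/2097)/z + 3549 = (720/31 + 651/2097)/(-502) + 3549 = (720*(1/31) + 651*(1/2097))*(-1/502) + 3549 = (720/31 + 217/699)*(-1/502) + 3549 = (510007/21669)*(-1/502) + 3549 = -510007/10877838 + 3549 = 38604937055/10877838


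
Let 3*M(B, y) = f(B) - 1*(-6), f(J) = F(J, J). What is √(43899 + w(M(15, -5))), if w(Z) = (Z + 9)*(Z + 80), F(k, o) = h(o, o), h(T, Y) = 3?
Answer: √44895 ≈ 211.88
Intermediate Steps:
F(k, o) = 3
f(J) = 3
M(B, y) = 3 (M(B, y) = (3 - 1*(-6))/3 = (3 + 6)/3 = (⅓)*9 = 3)
w(Z) = (9 + Z)*(80 + Z)
√(43899 + w(M(15, -5))) = √(43899 + (720 + 3² + 89*3)) = √(43899 + (720 + 9 + 267)) = √(43899 + 996) = √44895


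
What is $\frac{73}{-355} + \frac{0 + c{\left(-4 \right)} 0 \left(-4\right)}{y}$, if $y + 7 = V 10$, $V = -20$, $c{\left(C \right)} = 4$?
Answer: $- \frac{73}{355} \approx -0.20563$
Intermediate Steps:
$y = -207$ ($y = -7 - 200 = -207$)
$\frac{73}{-355} + \frac{0 + c{\left(-4 \right)} 0 \left(-4\right)}{y} = \frac{73}{-355} + \frac{0 + 4 \cdot 0 \left(-4\right)}{-207} = 73 \left(- \frac{1}{355}\right) + \left(0 + 4 \cdot 0\right) \left(- \frac{1}{207}\right) = - \frac{73}{355} + \left(0 + 0\right) \left(- \frac{1}{207}\right) = - \frac{73}{355} + 0 \left(- \frac{1}{207}\right) = - \frac{73}{355} + 0 = - \frac{73}{355}$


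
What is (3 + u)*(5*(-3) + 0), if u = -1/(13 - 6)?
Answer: -300/7 ≈ -42.857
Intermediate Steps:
u = -⅐ (u = -1/7 = -1*⅐ = -⅐ ≈ -0.14286)
(3 + u)*(5*(-3) + 0) = (3 - ⅐)*(5*(-3) + 0) = 20*(-15 + 0)/7 = (20/7)*(-15) = -300/7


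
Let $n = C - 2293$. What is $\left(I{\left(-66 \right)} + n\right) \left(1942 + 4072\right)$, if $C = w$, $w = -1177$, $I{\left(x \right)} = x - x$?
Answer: $-20868580$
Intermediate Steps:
$I{\left(x \right)} = 0$
$C = -1177$
$n = -3470$ ($n = -1177 - 2293 = -3470$)
$\left(I{\left(-66 \right)} + n\right) \left(1942 + 4072\right) = \left(0 - 3470\right) \left(1942 + 4072\right) = \left(-3470\right) 6014 = -20868580$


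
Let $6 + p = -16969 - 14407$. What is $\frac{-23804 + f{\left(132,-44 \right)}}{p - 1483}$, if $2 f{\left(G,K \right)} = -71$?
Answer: $\frac{15893}{21910} \approx 0.72538$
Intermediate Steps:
$p = -31382$ ($p = -6 - 31376 = -31382$)
$f{\left(G,K \right)} = - \frac{71}{2}$ ($f{\left(G,K \right)} = \frac{1}{2} \left(-71\right) = - \frac{71}{2}$)
$\frac{-23804 + f{\left(132,-44 \right)}}{p - 1483} = \frac{-23804 - \frac{71}{2}}{-31382 - 1483} = - \frac{47679}{2 \left(-32865\right)} = \left(- \frac{47679}{2}\right) \left(- \frac{1}{32865}\right) = \frac{15893}{21910}$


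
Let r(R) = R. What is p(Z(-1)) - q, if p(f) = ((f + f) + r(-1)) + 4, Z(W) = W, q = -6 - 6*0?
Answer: 7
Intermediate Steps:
q = -6 (q = -6 + 0 = -6)
p(f) = 3 + 2*f (p(f) = ((f + f) - 1) + 4 = (2*f - 1) + 4 = (-1 + 2*f) + 4 = 3 + 2*f)
p(Z(-1)) - q = (3 + 2*(-1)) - 1*(-6) = (3 - 2) + 6 = 1 + 6 = 7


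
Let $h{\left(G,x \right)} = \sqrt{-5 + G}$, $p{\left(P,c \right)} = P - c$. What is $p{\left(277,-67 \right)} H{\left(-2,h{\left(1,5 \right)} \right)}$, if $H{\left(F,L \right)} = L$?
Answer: $688 i \approx 688.0 i$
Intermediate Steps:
$p{\left(277,-67 \right)} H{\left(-2,h{\left(1,5 \right)} \right)} = \left(277 - -67\right) \sqrt{-5 + 1} = \left(277 + 67\right) \sqrt{-4} = 344 \cdot 2 i = 688 i$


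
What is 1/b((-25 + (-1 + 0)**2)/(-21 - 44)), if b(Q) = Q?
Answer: 65/24 ≈ 2.7083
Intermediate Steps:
1/b((-25 + (-1 + 0)**2)/(-21 - 44)) = 1/((-25 + (-1 + 0)**2)/(-21 - 44)) = 1/((-25 + (-1)**2)/(-65)) = 1/((-25 + 1)*(-1/65)) = 1/(-24*(-1/65)) = 1/(24/65) = 65/24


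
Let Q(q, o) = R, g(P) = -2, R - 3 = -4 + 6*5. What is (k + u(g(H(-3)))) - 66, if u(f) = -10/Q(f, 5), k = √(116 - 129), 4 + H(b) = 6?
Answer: -1924/29 + I*√13 ≈ -66.345 + 3.6056*I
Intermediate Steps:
H(b) = 2 (H(b) = -4 + 6 = 2)
R = 29 (R = 3 + (-4 + 6*5) = 3 + (-4 + 30) = 3 + 26 = 29)
Q(q, o) = 29
k = I*√13 (k = √(-13) = I*√13 ≈ 3.6056*I)
u(f) = -10/29
(k + u(g(H(-3)))) - 66 = (I*√13 - 10/29) - 66 = (-10/29 + I*√13) - 66 = -1924/29 + I*√13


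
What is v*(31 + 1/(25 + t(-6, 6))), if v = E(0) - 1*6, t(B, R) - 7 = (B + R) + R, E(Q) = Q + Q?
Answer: -3537/19 ≈ -186.16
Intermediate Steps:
E(Q) = 2*Q
t(B, R) = 7 + B + 2*R (t(B, R) = 7 + ((B + R) + R) = 7 + (B + 2*R) = 7 + B + 2*R)
v = -6 (v = 2*0 - 1*6 = 0 - 6 = -6)
v*(31 + 1/(25 + t(-6, 6))) = -6*(31 + 1/(25 + (7 - 6 + 2*6))) = -6*(31 + 1/(25 + (7 - 6 + 12))) = -6*(31 + 1/(25 + 13)) = -6*(31 + 1/38) = -6*1179/38 = -3537/19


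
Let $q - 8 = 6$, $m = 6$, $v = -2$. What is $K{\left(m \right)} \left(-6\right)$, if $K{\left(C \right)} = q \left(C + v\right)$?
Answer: $-336$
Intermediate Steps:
$q = 14$ ($q = 8 + 6 = 14$)
$K{\left(C \right)} = -28 + 14 C$ ($K{\left(C \right)} = 14 \left(C - 2\right) = 14 \left(-2 + C\right) = -28 + 14 C$)
$K{\left(m \right)} \left(-6\right) = \left(-28 + 14 \cdot 6\right) \left(-6\right) = \left(-28 + 84\right) \left(-6\right) = 56 \left(-6\right) = -336$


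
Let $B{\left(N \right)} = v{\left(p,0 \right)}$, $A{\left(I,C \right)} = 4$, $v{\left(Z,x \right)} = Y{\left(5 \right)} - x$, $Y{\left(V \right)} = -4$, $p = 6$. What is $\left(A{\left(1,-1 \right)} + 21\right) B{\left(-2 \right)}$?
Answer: $-100$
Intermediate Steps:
$v{\left(Z,x \right)} = -4 - x$
$B{\left(N \right)} = -4$ ($B{\left(N \right)} = -4 - 0 = -4 + 0 = -4$)
$\left(A{\left(1,-1 \right)} + 21\right) B{\left(-2 \right)} = \left(4 + 21\right) \left(-4\right) = 25 \left(-4\right) = -100$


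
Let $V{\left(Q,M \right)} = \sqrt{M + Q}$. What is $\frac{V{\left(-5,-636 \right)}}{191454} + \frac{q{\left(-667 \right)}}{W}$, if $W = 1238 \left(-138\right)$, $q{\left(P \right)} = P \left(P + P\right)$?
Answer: $- \frac{19343}{3714} + \frac{i \sqrt{641}}{191454} \approx -5.2081 + 0.00013224 i$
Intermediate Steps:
$q{\left(P \right)} = 2 P^{2}$ ($q{\left(P \right)} = P 2 P = 2 P^{2}$)
$W = -170844$
$\frac{V{\left(-5,-636 \right)}}{191454} + \frac{q{\left(-667 \right)}}{W} = \frac{\sqrt{-636 - 5}}{191454} + \frac{2 \left(-667\right)^{2}}{-170844} = \sqrt{-641} \cdot \frac{1}{191454} + 2 \cdot 444889 \left(- \frac{1}{170844}\right) = i \sqrt{641} \cdot \frac{1}{191454} + 889778 \left(- \frac{1}{170844}\right) = \frac{i \sqrt{641}}{191454} - \frac{19343}{3714} = - \frac{19343}{3714} + \frac{i \sqrt{641}}{191454}$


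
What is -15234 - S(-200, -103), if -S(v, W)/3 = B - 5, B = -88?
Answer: -15513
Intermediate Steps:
S(v, W) = 279 (S(v, W) = -3*(-88 - 5) = -3*(-93) = 279)
-15234 - S(-200, -103) = -15234 - 1*279 = -15234 - 279 = -15513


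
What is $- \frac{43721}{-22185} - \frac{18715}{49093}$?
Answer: $\frac{1731202778}{1089128205} \approx 1.5895$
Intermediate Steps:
$- \frac{43721}{-22185} - \frac{18715}{49093} = \left(-43721\right) \left(- \frac{1}{22185}\right) - \frac{18715}{49093} = \frac{43721}{22185} - \frac{18715}{49093} = \frac{1731202778}{1089128205}$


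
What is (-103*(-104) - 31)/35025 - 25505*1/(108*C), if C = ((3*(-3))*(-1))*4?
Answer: -283928299/45392400 ≈ -6.2550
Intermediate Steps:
C = 36 (C = -9*(-1)*4 = 9*4 = 36)
(-103*(-104) - 31)/35025 - 25505*1/(108*C) = (-103*(-104) - 31)/35025 - 25505/(-18*(-6)*36) = (10712 - 31)*(1/35025) - 25505/(108*36) = 10681*(1/35025) - 25505/3888 = 10681/35025 - 25505*1/3888 = 10681/35025 - 25505/3888 = -283928299/45392400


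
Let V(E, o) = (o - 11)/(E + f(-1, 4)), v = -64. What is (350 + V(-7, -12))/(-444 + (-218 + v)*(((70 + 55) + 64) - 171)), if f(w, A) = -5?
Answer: -4223/66240 ≈ -0.063753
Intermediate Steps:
V(E, o) = (-11 + o)/(-5 + E) (V(E, o) = (o - 11)/(E - 5) = (-11 + o)/(-5 + E))
(350 + V(-7, -12))/(-444 + (-218 + v)*(((70 + 55) + 64) - 171)) = (350 + (-11 - 12)/(-5 - 7))/(-444 + (-218 - 64)*(((70 + 55) + 64) - 171)) = (350 - 23/(-12))/(-444 - 282*((125 + 64) - 171)) = (350 - 1/12*(-23))/(-444 - 282*(189 - 171)) = (350 + 23/12)/(-444 - 282*18) = 4223/(12*(-444 - 5076)) = (4223/12)/(-5520) = (4223/12)*(-1/5520) = -4223/66240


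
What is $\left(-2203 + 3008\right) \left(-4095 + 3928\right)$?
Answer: $-134435$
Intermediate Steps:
$\left(-2203 + 3008\right) \left(-4095 + 3928\right) = 805 \left(-167\right) = -134435$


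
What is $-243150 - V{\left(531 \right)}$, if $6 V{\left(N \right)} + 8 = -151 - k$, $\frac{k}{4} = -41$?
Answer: $- \frac{1458905}{6} \approx -2.4315 \cdot 10^{5}$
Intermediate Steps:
$k = -164$ ($k = 4 \left(-41\right) = -164$)
$V{\left(N \right)} = \frac{5}{6}$ ($V{\left(N \right)} = - \frac{4}{3} + \frac{-151 - -164}{6} = - \frac{4}{3} + \frac{-151 + 164}{6} = - \frac{4}{3} + \frac{1}{6} \cdot 13 = - \frac{4}{3} + \frac{13}{6} = \frac{5}{6}$)
$-243150 - V{\left(531 \right)} = -243150 - \frac{5}{6} = - \frac{1458905}{6}$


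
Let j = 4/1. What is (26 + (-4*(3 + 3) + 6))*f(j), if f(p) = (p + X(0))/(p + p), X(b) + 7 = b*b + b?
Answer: -3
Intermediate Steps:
X(b) = -7 + b + b**2 (X(b) = -7 + (b*b + b) = -7 + (b**2 + b) = -7 + (b + b**2) = -7 + b + b**2)
j = 4 (j = 4*1 = 4)
f(p) = (-7 + p)/(2*p) (f(p) = (p + (-7 + 0 + 0**2))/(p + p) = (p + (-7 + 0 + 0))/((2*p)) = (p - 7)*(1/(2*p)) = (-7 + p)*(1/(2*p)) = (-7 + p)/(2*p))
(26 + (-4*(3 + 3) + 6))*f(j) = (26 + (-4*(3 + 3) + 6))*((1/2)*(-7 + 4)/4) = (26 + (-4*6 + 6))*((1/2)*(1/4)*(-3)) = (26 + (-24 + 6))*(-3/8) = (26 - 18)*(-3/8) = 8*(-3/8) = -3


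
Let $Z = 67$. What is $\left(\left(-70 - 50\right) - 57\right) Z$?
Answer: $-11859$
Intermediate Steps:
$\left(\left(-70 - 50\right) - 57\right) Z = \left(\left(-70 - 50\right) - 57\right) 67 = \left(-120 - 57\right) 67 = \left(-177\right) 67 = -11859$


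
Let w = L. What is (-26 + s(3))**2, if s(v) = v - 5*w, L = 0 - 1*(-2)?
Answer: 1089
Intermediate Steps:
L = 2 (L = 0 + 2 = 2)
w = 2
s(v) = -10 + v (s(v) = v - 5*2 = v - 10 = -10 + v)
(-26 + s(3))**2 = (-26 + (-10 + 3))**2 = (-26 - 7)**2 = (-33)**2 = 1089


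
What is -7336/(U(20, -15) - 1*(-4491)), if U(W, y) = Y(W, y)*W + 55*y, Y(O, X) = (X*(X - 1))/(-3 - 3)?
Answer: -3668/1433 ≈ -2.5597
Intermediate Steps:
Y(O, X) = -X*(-1 + X)/6 (Y(O, X) = (X*(-1 + X))/(-6) = -X*(-1 + X)/6)
U(W, y) = 55*y + W*y*(1 - y)/6 (U(W, y) = (y*(1 - y)/6)*W + 55*y = W*y*(1 - y)/6 + 55*y = 55*y + W*y*(1 - y)/6)
-7336/(U(20, -15) - 1*(-4491)) = -7336/((⅙)*(-15)*(330 - 1*20*(-1 - 15)) - 1*(-4491)) = -7336/((⅙)*(-15)*(330 - 1*20*(-16)) + 4491) = -7336/((⅙)*(-15)*(330 + 320) + 4491) = -7336/((⅙)*(-15)*650 + 4491) = -7336/(-1625 + 4491) = -7336/2866 = -7336*1/2866 = -3668/1433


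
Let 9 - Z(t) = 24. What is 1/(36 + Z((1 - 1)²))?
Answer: 1/21 ≈ 0.047619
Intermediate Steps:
Z(t) = -15 (Z(t) = 9 - 1*24 = 9 - 24 = -15)
1/(36 + Z((1 - 1)²)) = 1/(36 - 15) = 1/21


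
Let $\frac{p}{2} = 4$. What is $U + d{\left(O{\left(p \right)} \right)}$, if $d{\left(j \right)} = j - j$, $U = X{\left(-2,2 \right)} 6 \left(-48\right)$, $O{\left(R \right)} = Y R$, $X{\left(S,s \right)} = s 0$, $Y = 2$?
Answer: $0$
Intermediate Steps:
$X{\left(S,s \right)} = 0$
$p = 8$ ($p = 2 \cdot 4 = 8$)
$O{\left(R \right)} = 2 R$
$U = 0$ ($U = 0 \cdot 6 \left(-48\right) = 0 \left(-48\right) = 0$)
$d{\left(j \right)} = 0$
$U + d{\left(O{\left(p \right)} \right)} = 0 + 0 = 0$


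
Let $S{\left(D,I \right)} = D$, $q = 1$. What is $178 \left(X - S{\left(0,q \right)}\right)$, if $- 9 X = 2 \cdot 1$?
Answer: $- \frac{356}{9} \approx -39.556$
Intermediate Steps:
$X = - \frac{2}{9}$ ($X = - \frac{2 \cdot 1}{9} = \left(- \frac{1}{9}\right) 2 = - \frac{2}{9} \approx -0.22222$)
$178 \left(X - S{\left(0,q \right)}\right) = 178 \left(- \frac{2}{9} - 0\right) = 178 \left(- \frac{2}{9} + 0\right) = 178 \left(- \frac{2}{9}\right) = - \frac{356}{9}$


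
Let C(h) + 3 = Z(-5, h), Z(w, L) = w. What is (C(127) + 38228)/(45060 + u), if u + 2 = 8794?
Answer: 9555/13463 ≈ 0.70972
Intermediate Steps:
C(h) = -8 (C(h) = -3 - 5 = -8)
u = 8792 (u = -2 + 8794 = 8792)
(C(127) + 38228)/(45060 + u) = (-8 + 38228)/(45060 + 8792) = 38220/53852 = 38220*(1/53852) = 9555/13463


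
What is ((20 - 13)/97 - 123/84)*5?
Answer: -18905/2716 ≈ -6.9606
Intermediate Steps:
((20 - 13)/97 - 123/84)*5 = (7*(1/97) - 123*1/84)*5 = (7/97 - 41/28)*5 = -3781/2716*5 = -18905/2716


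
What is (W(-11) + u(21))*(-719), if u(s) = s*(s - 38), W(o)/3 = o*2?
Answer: 304137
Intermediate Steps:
W(o) = 6*o (W(o) = 3*(o*2) = 3*(2*o) = 6*o)
u(s) = s*(-38 + s)
(W(-11) + u(21))*(-719) = (6*(-11) + 21*(-38 + 21))*(-719) = (-66 + 21*(-17))*(-719) = (-66 - 357)*(-719) = -423*(-719) = 304137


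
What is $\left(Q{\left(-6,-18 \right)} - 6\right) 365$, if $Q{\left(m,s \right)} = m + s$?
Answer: $-10950$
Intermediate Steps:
$\left(Q{\left(-6,-18 \right)} - 6\right) 365 = \left(\left(-6 - 18\right) - 6\right) 365 = \left(-24 + \left(0 - 6\right)\right) 365 = \left(-24 - 6\right) 365 = \left(-30\right) 365 = -10950$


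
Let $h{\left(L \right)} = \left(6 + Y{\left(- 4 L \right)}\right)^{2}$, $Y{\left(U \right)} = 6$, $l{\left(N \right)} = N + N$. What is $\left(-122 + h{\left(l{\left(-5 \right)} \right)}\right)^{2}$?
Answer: $484$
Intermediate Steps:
$l{\left(N \right)} = 2 N$
$h{\left(L \right)} = 144$ ($h{\left(L \right)} = \left(6 + 6\right)^{2} = 12^{2} = 144$)
$\left(-122 + h{\left(l{\left(-5 \right)} \right)}\right)^{2} = \left(-122 + 144\right)^{2} = 22^{2} = 484$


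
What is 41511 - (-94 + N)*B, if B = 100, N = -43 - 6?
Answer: 55811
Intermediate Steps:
N = -49
41511 - (-94 + N)*B = 41511 - (-94 - 49)*100 = 41511 - (-143)*100 = 41511 - 1*(-14300) = 41511 + 14300 = 55811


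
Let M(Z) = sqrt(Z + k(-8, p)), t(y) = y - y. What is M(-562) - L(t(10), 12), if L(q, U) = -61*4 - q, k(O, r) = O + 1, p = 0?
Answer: 244 + I*sqrt(569) ≈ 244.0 + 23.854*I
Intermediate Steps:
k(O, r) = 1 + O
t(y) = 0
L(q, U) = -244 - q
M(Z) = sqrt(-7 + Z) (M(Z) = sqrt(Z + (1 - 8)) = sqrt(Z - 7) = sqrt(-7 + Z))
M(-562) - L(t(10), 12) = sqrt(-7 - 562) - (-244 - 1*0) = sqrt(-569) - (-244 + 0) = I*sqrt(569) - 1*(-244) = I*sqrt(569) + 244 = 244 + I*sqrt(569)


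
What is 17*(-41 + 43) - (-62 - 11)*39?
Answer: 2881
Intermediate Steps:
17*(-41 + 43) - (-62 - 11)*39 = 17*2 - (-73)*39 = 34 - 1*(-2847) = 34 + 2847 = 2881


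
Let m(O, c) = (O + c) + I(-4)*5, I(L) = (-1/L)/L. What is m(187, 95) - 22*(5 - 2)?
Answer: 3451/16 ≈ 215.69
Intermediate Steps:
I(L) = -1/L²
m(O, c) = -5/16 + O + c (m(O, c) = (O + c) - 1/(-4)²*5 = (O + c) - 1*1/16*5 = (O + c) - 1/16*5 = (O + c) - 5/16 = -5/16 + O + c)
m(187, 95) - 22*(5 - 2) = (-5/16 + 187 + 95) - 22*(5 - 2) = 4507/16 - 22*3 = 4507/16 - 1*66 = 4507/16 - 66 = 3451/16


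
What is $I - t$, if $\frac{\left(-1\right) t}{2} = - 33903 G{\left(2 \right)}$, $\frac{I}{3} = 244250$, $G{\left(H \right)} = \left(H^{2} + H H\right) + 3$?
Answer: $-13116$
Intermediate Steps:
$G{\left(H \right)} = 3 + 2 H^{2}$ ($G{\left(H \right)} = \left(H^{2} + H^{2}\right) + 3 = 2 H^{2} + 3 = 3 + 2 H^{2}$)
$I = 732750$ ($I = 3 \cdot 244250 = 732750$)
$t = 745866$ ($t = - 2 \left(- 33903 \left(3 + 2 \cdot 2^{2}\right)\right) = - 2 \left(- 33903 \left(3 + 2 \cdot 4\right)\right) = - 2 \left(- 33903 \left(3 + 8\right)\right) = - 2 \left(\left(-33903\right) 11\right) = \left(-2\right) \left(-372933\right) = 745866$)
$I - t = 732750 - 745866 = -13116$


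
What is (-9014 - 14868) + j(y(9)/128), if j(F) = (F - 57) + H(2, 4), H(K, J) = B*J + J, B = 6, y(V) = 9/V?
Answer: -3060607/128 ≈ -23911.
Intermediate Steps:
H(K, J) = 7*J (H(K, J) = 6*J + J = 7*J)
j(F) = -29 + F (j(F) = (F - 57) + 7*4 = (-57 + F) + 28 = -29 + F)
(-9014 - 14868) + j(y(9)/128) = (-9014 - 14868) + (-29 + (9/9)/128) = -23882 + (-29 + (9*(⅑))*(1/128)) = -23882 + (-29 + 1*(1/128)) = -23882 + (-29 + 1/128) = -23882 - 3711/128 = -3060607/128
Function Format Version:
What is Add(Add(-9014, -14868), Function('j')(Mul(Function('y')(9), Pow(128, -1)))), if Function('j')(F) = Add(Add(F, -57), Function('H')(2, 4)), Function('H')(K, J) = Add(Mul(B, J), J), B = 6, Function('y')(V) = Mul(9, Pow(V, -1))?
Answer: Rational(-3060607, 128) ≈ -23911.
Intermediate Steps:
Function('H')(K, J) = Mul(7, J) (Function('H')(K, J) = Add(Mul(6, J), J) = Mul(7, J))
Function('j')(F) = Add(-29, F) (Function('j')(F) = Add(Add(F, -57), Mul(7, 4)) = Add(Add(-57, F), 28) = Add(-29, F))
Add(Add(-9014, -14868), Function('j')(Mul(Function('y')(9), Pow(128, -1)))) = Add(Add(-9014, -14868), Add(-29, Mul(Mul(9, Pow(9, -1)), Pow(128, -1)))) = Add(-23882, Add(-29, Mul(Mul(9, Rational(1, 9)), Rational(1, 128)))) = Add(-23882, Add(-29, Mul(1, Rational(1, 128)))) = Add(-23882, Add(-29, Rational(1, 128))) = Add(-23882, Rational(-3711, 128)) = Rational(-3060607, 128)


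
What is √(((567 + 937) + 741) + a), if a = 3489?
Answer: √5734 ≈ 75.723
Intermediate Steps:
√(((567 + 937) + 741) + a) = √(((567 + 937) + 741) + 3489) = √((1504 + 741) + 3489) = √(2245 + 3489) = √5734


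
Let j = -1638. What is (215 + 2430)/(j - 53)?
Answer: -2645/1691 ≈ -1.5642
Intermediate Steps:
(215 + 2430)/(j - 53) = (215 + 2430)/(-1638 - 53) = 2645/(-1691) = 2645*(-1/1691) = -2645/1691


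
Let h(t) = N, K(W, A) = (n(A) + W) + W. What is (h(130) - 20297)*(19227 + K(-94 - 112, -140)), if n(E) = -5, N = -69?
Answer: -383084460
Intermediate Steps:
K(W, A) = -5 + 2*W (K(W, A) = (-5 + W) + W = -5 + 2*W)
h(t) = -69
(h(130) - 20297)*(19227 + K(-94 - 112, -140)) = (-69 - 20297)*(19227 + (-5 + 2*(-94 - 112))) = -20366*(19227 + (-5 + 2*(-206))) = -20366*(19227 + (-5 - 412)) = -20366*(19227 - 417) = -20366*18810 = -383084460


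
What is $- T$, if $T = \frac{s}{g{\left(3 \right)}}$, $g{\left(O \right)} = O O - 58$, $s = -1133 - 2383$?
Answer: $- \frac{3516}{49} \approx -71.755$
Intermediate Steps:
$s = -3516$
$g{\left(O \right)} = -58 + O^{2}$ ($g{\left(O \right)} = O^{2} - 58 = -58 + O^{2}$)
$T = \frac{3516}{49}$ ($T = - \frac{3516}{-58 + 3^{2}} = - \frac{3516}{-58 + 9} = - \frac{3516}{-49} = \left(-3516\right) \left(- \frac{1}{49}\right) = \frac{3516}{49} \approx 71.755$)
$- T = \left(-1\right) \frac{3516}{49} = - \frac{3516}{49}$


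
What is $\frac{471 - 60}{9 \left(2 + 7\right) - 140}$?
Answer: $- \frac{411}{59} \approx -6.9661$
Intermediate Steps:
$\frac{471 - 60}{9 \left(2 + 7\right) - 140} = \frac{411}{9 \cdot 9 - 140} = \frac{411}{81 - 140} = \frac{411}{-59} = 411 \left(- \frac{1}{59}\right) = - \frac{411}{59}$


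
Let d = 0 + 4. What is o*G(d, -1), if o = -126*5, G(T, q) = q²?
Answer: -630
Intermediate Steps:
d = 4
o = -630
o*G(d, -1) = -630*(-1)² = -630*1 = -630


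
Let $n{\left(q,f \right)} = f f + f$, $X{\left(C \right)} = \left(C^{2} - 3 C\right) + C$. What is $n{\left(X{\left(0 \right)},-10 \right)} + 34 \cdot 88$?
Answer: $3082$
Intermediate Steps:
$X{\left(C \right)} = C^{2} - 2 C$
$n{\left(q,f \right)} = f + f^{2}$ ($n{\left(q,f \right)} = f^{2} + f = f + f^{2}$)
$n{\left(X{\left(0 \right)},-10 \right)} + 34 \cdot 88 = - 10 \left(1 - 10\right) + 34 \cdot 88 = \left(-10\right) \left(-9\right) + 2992 = 90 + 2992 = 3082$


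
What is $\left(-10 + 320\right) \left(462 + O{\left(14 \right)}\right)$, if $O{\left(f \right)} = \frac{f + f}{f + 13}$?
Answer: $\frac{3875620}{27} \approx 1.4354 \cdot 10^{5}$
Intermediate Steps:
$O{\left(f \right)} = \frac{2 f}{13 + f}$
$\left(-10 + 320\right) \left(462 + O{\left(14 \right)}\right) = \left(-10 + 320\right) \left(462 + 2 \cdot 14 \frac{1}{13 + 14}\right) = 310 \left(462 + 2 \cdot 14 \cdot \frac{1}{27}\right) = 310 \left(462 + \frac{28}{27}\right) = 310 \cdot \frac{12502}{27} = \frac{3875620}{27}$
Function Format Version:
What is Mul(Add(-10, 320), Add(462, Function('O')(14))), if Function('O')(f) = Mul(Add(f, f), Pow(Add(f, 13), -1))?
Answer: Rational(3875620, 27) ≈ 1.4354e+5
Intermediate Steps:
Function('O')(f) = Mul(2, f, Pow(Add(13, f), -1)) (Function('O')(f) = Mul(Mul(2, f), Pow(Add(13, f), -1)) = Mul(2, f, Pow(Add(13, f), -1)))
Mul(Add(-10, 320), Add(462, Function('O')(14))) = Mul(Add(-10, 320), Add(462, Mul(2, 14, Pow(Add(13, 14), -1)))) = Mul(310, Add(462, Mul(2, 14, Pow(27, -1)))) = Mul(310, Add(462, Mul(2, 14, Rational(1, 27)))) = Mul(310, Add(462, Rational(28, 27))) = Mul(310, Rational(12502, 27)) = Rational(3875620, 27)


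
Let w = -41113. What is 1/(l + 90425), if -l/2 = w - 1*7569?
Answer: 1/187789 ≈ 5.3251e-6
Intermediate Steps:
l = 97364 (l = -2*(-41113 - 1*7569) = -2*(-41113 - 7569) = -2*(-48682) = 97364)
1/(l + 90425) = 1/(97364 + 90425) = 1/187789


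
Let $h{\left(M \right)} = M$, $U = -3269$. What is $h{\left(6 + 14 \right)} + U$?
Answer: $-3249$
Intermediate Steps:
$h{\left(6 + 14 \right)} + U = \left(6 + 14\right) - 3269 = 20 - 3269 = -3249$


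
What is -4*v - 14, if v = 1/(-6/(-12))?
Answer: -22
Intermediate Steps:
v = 2 (v = 1/(-6*(-1/12)) = 1/(½) = 2)
-4*v - 14 = -4*2 - 14 = -8 - 14 = -22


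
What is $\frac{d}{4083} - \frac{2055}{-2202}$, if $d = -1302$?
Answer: $\frac{613729}{998974} \approx 0.61436$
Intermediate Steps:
$\frac{d}{4083} - \frac{2055}{-2202} = - \frac{1302}{4083} - \frac{2055}{-2202} = \left(-1302\right) \frac{1}{4083} - - \frac{685}{734} = - \frac{434}{1361} + \frac{685}{734} = \frac{613729}{998974}$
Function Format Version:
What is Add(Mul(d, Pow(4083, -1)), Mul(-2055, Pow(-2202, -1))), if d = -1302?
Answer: Rational(613729, 998974) ≈ 0.61436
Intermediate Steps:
Add(Mul(d, Pow(4083, -1)), Mul(-2055, Pow(-2202, -1))) = Add(Mul(-1302, Pow(4083, -1)), Mul(-2055, Pow(-2202, -1))) = Add(Mul(-1302, Rational(1, 4083)), Mul(-2055, Rational(-1, 2202))) = Add(Rational(-434, 1361), Rational(685, 734)) = Rational(613729, 998974)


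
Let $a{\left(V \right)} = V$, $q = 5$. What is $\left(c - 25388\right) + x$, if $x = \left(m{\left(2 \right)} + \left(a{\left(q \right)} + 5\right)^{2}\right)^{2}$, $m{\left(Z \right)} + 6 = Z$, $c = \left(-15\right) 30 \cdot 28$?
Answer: $-28772$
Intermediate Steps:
$c = -12600$ ($c = \left(-450\right) 28 = -12600$)
$m{\left(Z \right)} = -6 + Z$
$x = 9216$ ($x = \left(\left(-6 + 2\right) + \left(5 + 5\right)^{2}\right)^{2} = \left(-4 + 10^{2}\right)^{2} = \left(-4 + 100\right)^{2} = 96^{2} = 9216$)
$\left(c - 25388\right) + x = \left(-12600 - 25388\right) + 9216 = -37988 + 9216 = -28772$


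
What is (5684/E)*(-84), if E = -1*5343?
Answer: 159152/1781 ≈ 89.361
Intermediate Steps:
E = -5343
(5684/E)*(-84) = (5684/(-5343))*(-84) = (5684*(-1/5343))*(-84) = -5684/5343*(-84) = 159152/1781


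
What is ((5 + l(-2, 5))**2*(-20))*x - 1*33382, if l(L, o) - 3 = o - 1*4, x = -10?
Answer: -17182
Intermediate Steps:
l(L, o) = -1 + o (l(L, o) = 3 + (o - 1*4) = 3 + (o - 4) = 3 + (-4 + o) = -1 + o)
((5 + l(-2, 5))**2*(-20))*x - 1*33382 = ((5 + (-1 + 5))**2*(-20))*(-10) - 1*33382 = ((5 + 4)**2*(-20))*(-10) - 33382 = (9**2*(-20))*(-10) - 33382 = (81*(-20))*(-10) - 33382 = -1620*(-10) - 33382 = 16200 - 33382 = -17182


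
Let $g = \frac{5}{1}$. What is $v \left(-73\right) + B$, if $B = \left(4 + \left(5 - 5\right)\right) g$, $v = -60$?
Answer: $4400$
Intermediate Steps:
$g = 5$ ($g = 5 \cdot 1 = 5$)
$B = 20$ ($B = \left(4 + \left(5 - 5\right)\right) 5 = \left(4 + 0\right) 5 = 4 \cdot 5 = 20$)
$v \left(-73\right) + B = \left(-60\right) \left(-73\right) + 20 = 4380 + 20 = 4400$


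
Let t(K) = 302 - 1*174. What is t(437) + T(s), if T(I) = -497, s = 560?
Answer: -369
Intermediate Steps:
t(K) = 128 (t(K) = 302 - 174 = 128)
t(437) + T(s) = 128 - 497 = -369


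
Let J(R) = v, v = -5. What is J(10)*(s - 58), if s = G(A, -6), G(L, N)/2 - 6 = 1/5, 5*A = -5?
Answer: 228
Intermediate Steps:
A = -1 (A = (⅕)*(-5) = -1)
J(R) = -5
G(L, N) = 62/5 (G(L, N) = 12 + 2/5 = 12 + 2*(⅕) = 12 + ⅖ = 62/5)
s = 62/5 ≈ 12.400
J(10)*(s - 58) = -5*(62/5 - 58) = -5*(-228/5) = 228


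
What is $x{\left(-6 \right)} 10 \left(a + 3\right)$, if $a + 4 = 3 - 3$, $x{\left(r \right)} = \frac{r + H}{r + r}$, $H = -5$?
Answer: $- \frac{55}{6} \approx -9.1667$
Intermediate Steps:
$x{\left(r \right)} = \frac{-5 + r}{2 r}$ ($x{\left(r \right)} = \frac{r - 5}{r + r} = \frac{-5 + r}{2 r}$)
$a = -4$ ($a = -4 + \left(3 - 3\right) = -4 + 0 = -4$)
$x{\left(-6 \right)} 10 \left(a + 3\right) = \frac{-5 - 6}{2 \left(-6\right)} 10 \left(-4 + 3\right) = \frac{1}{2} \left(- \frac{1}{6}\right) \left(-11\right) 10 \left(-1\right) = \frac{11}{12} \cdot 10 \left(-1\right) = \frac{55}{6} \left(-1\right) = - \frac{55}{6}$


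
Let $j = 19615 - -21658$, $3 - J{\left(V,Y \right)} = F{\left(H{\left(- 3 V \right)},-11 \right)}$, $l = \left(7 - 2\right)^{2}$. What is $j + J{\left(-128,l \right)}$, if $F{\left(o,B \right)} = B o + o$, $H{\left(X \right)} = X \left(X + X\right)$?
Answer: $2990396$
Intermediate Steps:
$H{\left(X \right)} = 2 X^{2}$ ($H{\left(X \right)} = X 2 X = 2 X^{2}$)
$l = 25$ ($l = 5^{2} = 25$)
$F{\left(o,B \right)} = o + B o$
$J{\left(V,Y \right)} = 3 + 180 V^{2}$ ($J{\left(V,Y \right)} = 3 - 2 \left(- 3 V\right)^{2} \left(1 - 11\right) = 3 - 2 \cdot 9 V^{2} \left(-10\right) = 3 - 18 V^{2} \left(-10\right) = 3 - - 180 V^{2} = 3 + 180 V^{2}$)
$j = 41273$ ($j = 19615 + 21658 = 41273$)
$j + J{\left(-128,l \right)} = 41273 + \left(3 + 180 \left(-128\right)^{2}\right) = 41273 + \left(3 + 180 \cdot 16384\right) = 41273 + \left(3 + 2949120\right) = 41273 + 2949123 = 2990396$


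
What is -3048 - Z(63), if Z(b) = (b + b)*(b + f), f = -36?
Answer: -6450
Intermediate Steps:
Z(b) = 2*b*(-36 + b) (Z(b) = (b + b)*(b - 36) = (2*b)*(-36 + b) = 2*b*(-36 + b))
-3048 - Z(63) = -3048 - 2*63*(-36 + 63) = -3048 - 2*63*27 = -3048 - 1*3402 = -3048 - 3402 = -6450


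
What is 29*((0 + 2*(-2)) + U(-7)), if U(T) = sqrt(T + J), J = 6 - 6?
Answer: -116 + 29*I*sqrt(7) ≈ -116.0 + 76.727*I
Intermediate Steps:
J = 0
U(T) = sqrt(T) (U(T) = sqrt(T + 0) = sqrt(T))
29*((0 + 2*(-2)) + U(-7)) = 29*((0 + 2*(-2)) + sqrt(-7)) = 29*((0 - 4) + I*sqrt(7)) = 29*(-4 + I*sqrt(7)) = -116 + 29*I*sqrt(7)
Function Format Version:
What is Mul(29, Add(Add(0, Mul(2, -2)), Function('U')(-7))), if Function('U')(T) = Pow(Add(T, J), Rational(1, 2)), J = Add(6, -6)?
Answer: Add(-116, Mul(29, I, Pow(7, Rational(1, 2)))) ≈ Add(-116.00, Mul(76.727, I))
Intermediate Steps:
J = 0
Function('U')(T) = Pow(T, Rational(1, 2)) (Function('U')(T) = Pow(Add(T, 0), Rational(1, 2)) = Pow(T, Rational(1, 2)))
Mul(29, Add(Add(0, Mul(2, -2)), Function('U')(-7))) = Mul(29, Add(Add(0, Mul(2, -2)), Pow(-7, Rational(1, 2)))) = Mul(29, Add(Add(0, -4), Mul(I, Pow(7, Rational(1, 2))))) = Mul(29, Add(-4, Mul(I, Pow(7, Rational(1, 2))))) = Add(-116, Mul(29, I, Pow(7, Rational(1, 2))))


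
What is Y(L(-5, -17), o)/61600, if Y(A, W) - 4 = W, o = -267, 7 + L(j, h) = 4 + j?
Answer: -263/61600 ≈ -0.0042695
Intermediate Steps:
L(j, h) = -3 + j (L(j, h) = -7 + (4 + j) = -3 + j)
Y(A, W) = 4 + W
Y(L(-5, -17), o)/61600 = (4 - 267)/61600 = -263*1/61600 = -263/61600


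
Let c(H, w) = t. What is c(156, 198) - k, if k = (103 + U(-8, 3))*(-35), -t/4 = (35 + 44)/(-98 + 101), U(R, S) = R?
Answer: 9659/3 ≈ 3219.7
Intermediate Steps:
t = -316/3 (t = -4*(35 + 44)/(-98 + 101) = -316/3 ≈ -105.33)
c(H, w) = -316/3
k = -3325 (k = (103 - 8)*(-35) = 95*(-35) = -3325)
c(156, 198) - k = -316/3 - 1*(-3325) = -316/3 + 3325 = 9659/3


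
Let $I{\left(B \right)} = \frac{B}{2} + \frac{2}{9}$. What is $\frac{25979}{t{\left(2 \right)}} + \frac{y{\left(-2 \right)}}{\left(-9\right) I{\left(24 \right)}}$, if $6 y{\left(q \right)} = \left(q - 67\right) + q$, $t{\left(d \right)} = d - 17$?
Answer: $- \frac{228601}{132} \approx -1731.8$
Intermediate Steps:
$t{\left(d \right)} = -17 + d$
$I{\left(B \right)} = \frac{2}{9} + \frac{B}{2}$ ($I{\left(B \right)} = B \frac{1}{2} + 2 \cdot \frac{1}{9} = \frac{B}{2} + \frac{2}{9} = \frac{2}{9} + \frac{B}{2}$)
$y{\left(q \right)} = - \frac{67}{6} + \frac{q}{3}$ ($y{\left(q \right)} = \frac{\left(q - 67\right) + q}{6} = \frac{\left(-67 + q\right) + q}{6} = \frac{-67 + 2 q}{6} = - \frac{67}{6} + \frac{q}{3}$)
$\frac{25979}{t{\left(2 \right)}} + \frac{y{\left(-2 \right)}}{\left(-9\right) I{\left(24 \right)}} = \frac{25979}{-17 + 2} + \frac{- \frac{67}{6} + \frac{1}{3} \left(-2\right)}{\left(-9\right) \left(\frac{2}{9} + \frac{1}{2} \cdot 24\right)} = \frac{25979}{-15} + \frac{- \frac{67}{6} - \frac{2}{3}}{\left(-9\right) \left(\frac{2}{9} + 12\right)} = 25979 \left(- \frac{1}{15}\right) - \frac{71}{6 \left(\left(-9\right) \frac{110}{9}\right)} = - \frac{25979}{15} - \frac{71}{6 \left(-110\right)} = - \frac{25979}{15} - - \frac{71}{660} = - \frac{25979}{15} + \frac{71}{660} = - \frac{228601}{132}$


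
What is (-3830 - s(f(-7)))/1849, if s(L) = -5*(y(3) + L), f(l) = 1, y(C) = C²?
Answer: -3780/1849 ≈ -2.0443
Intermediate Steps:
s(L) = -45 - 5*L (s(L) = -5*(3² + L) = -5*(9 + L) = -45 - 5*L)
(-3830 - s(f(-7)))/1849 = (-3830 - (-45 - 5*1))/1849 = (-3830 - (-45 - 5))*(1/1849) = (-3830 - 1*(-50))*(1/1849) = (-3830 + 50)*(1/1849) = -3780*1/1849 = -3780/1849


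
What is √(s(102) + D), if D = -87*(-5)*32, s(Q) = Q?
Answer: 3*√1558 ≈ 118.41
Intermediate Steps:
D = 13920 (D = -29*(-15)*32 = 435*32 = 13920)
√(s(102) + D) = √(102 + 13920) = √14022 = 3*√1558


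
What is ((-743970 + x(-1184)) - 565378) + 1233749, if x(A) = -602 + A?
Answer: -77385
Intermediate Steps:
((-743970 + x(-1184)) - 565378) + 1233749 = ((-743970 + (-602 - 1184)) - 565378) + 1233749 = ((-743970 - 1786) - 565378) + 1233749 = (-745756 - 565378) + 1233749 = -1311134 + 1233749 = -77385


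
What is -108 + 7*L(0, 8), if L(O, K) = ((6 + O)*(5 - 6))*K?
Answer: -444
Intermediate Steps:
L(O, K) = K*(-6 - O) (L(O, K) = ((6 + O)*(-1))*K = (-6 - O)*K = K*(-6 - O))
-108 + 7*L(0, 8) = -108 + 7*(-1*8*(6 + 0)) = -108 + 7*(-1*8*6) = -108 + 7*(-48) = -108 - 336 = -444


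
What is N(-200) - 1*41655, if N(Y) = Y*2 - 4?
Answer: -42059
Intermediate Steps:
N(Y) = -4 + 2*Y (N(Y) = 2*Y - 4 = -4 + 2*Y)
N(-200) - 1*41655 = (-4 + 2*(-200)) - 1*41655 = (-4 - 400) - 41655 = -404 - 41655 = -42059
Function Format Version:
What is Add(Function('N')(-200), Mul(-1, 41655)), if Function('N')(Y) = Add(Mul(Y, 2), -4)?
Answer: -42059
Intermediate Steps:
Function('N')(Y) = Add(-4, Mul(2, Y)) (Function('N')(Y) = Add(Mul(2, Y), -4) = Add(-4, Mul(2, Y)))
Add(Function('N')(-200), Mul(-1, 41655)) = Add(Add(-4, Mul(2, -200)), Mul(-1, 41655)) = Add(Add(-4, -400), -41655) = Add(-404, -41655) = -42059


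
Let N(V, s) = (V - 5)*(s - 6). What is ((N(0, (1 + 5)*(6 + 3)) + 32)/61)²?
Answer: 43264/3721 ≈ 11.627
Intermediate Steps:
N(V, s) = (-6 + s)*(-5 + V) (N(V, s) = (-5 + V)*(-6 + s) = (-6 + s)*(-5 + V))
((N(0, (1 + 5)*(6 + 3)) + 32)/61)² = (((30 - 6*0 - 5*(1 + 5)*(6 + 3) + 0*((1 + 5)*(6 + 3))) + 32)/61)² = (((30 + 0 - 30*9 + 0*(6*9)) + 32)*(1/61))² = (((30 + 0 - 5*54 + 0*54) + 32)*(1/61))² = (((30 + 0 - 270 + 0) + 32)*(1/61))² = ((-240 + 32)*(1/61))² = (-208*1/61)² = (-208/61)² = 43264/3721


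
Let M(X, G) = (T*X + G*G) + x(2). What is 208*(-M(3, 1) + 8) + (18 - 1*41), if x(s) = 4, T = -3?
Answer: 2473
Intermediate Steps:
M(X, G) = 4 + G**2 - 3*X (M(X, G) = (-3*X + G*G) + 4 = (-3*X + G**2) + 4 = (G**2 - 3*X) + 4 = 4 + G**2 - 3*X)
208*(-M(3, 1) + 8) + (18 - 1*41) = 208*(-(4 + 1**2 - 3*3) + 8) + (18 - 1*41) = 208*(-(4 + 1 - 9) + 8) + (18 - 41) = 208*(-1*(-4) + 8) - 23 = 208*(4 + 8) - 23 = 208*12 - 23 = 2496 - 23 = 2473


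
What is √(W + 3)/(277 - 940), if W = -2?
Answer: -1/663 ≈ -0.0015083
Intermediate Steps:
√(W + 3)/(277 - 940) = √(-2 + 3)/(277 - 940) = √1/(-663) = 1*(-1/663) = -1/663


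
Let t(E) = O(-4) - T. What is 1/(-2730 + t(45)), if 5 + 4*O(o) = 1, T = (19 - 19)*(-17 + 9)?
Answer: -1/2731 ≈ -0.00036617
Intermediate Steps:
T = 0 (T = 0*(-8) = 0)
O(o) = -1 (O(o) = -5/4 + (1/4)*1 = -5/4 + 1/4 = -1)
t(E) = -1 (t(E) = -1 - 1*0 = -1 + 0 = -1)
1/(-2730 + t(45)) = 1/(-2730 - 1) = 1/(-2731) = -1/2731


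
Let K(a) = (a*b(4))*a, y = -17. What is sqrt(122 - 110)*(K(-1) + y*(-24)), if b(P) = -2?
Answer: 812*sqrt(3) ≈ 1406.4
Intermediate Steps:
K(a) = -2*a**2 (K(a) = (a*(-2))*a = (-2*a)*a = -2*a**2)
sqrt(122 - 110)*(K(-1) + y*(-24)) = sqrt(122 - 110)*(-2*(-1)**2 - 17*(-24)) = sqrt(12)*(-2*1 + 408) = (2*sqrt(3))*(-2 + 408) = (2*sqrt(3))*406 = 812*sqrt(3)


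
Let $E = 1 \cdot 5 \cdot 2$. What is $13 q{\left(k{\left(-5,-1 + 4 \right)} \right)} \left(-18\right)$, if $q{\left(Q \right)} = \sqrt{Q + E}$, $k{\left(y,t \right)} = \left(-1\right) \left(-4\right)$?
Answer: $- 234 \sqrt{14} \approx -875.55$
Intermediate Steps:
$E = 10$ ($E = 5 \cdot 2 = 10$)
$k{\left(y,t \right)} = 4$
$q{\left(Q \right)} = \sqrt{10 + Q}$ ($q{\left(Q \right)} = \sqrt{Q + 10} = \sqrt{10 + Q}$)
$13 q{\left(k{\left(-5,-1 + 4 \right)} \right)} \left(-18\right) = 13 \sqrt{10 + 4} \left(-18\right) = 13 \sqrt{14} \left(-18\right) = - 234 \sqrt{14}$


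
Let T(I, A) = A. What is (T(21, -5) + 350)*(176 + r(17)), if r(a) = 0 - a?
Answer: 54855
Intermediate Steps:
r(a) = -a
(T(21, -5) + 350)*(176 + r(17)) = (-5 + 350)*(176 - 1*17) = 345*(176 - 17) = 345*159 = 54855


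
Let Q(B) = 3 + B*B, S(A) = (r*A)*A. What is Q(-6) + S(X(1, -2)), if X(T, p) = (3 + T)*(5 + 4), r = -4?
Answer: -5145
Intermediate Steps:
X(T, p) = 27 + 9*T (X(T, p) = (3 + T)*9 = 27 + 9*T)
S(A) = -4*A**2 (S(A) = (-4*A)*A = -4*A**2)
Q(B) = 3 + B**2
Q(-6) + S(X(1, -2)) = (3 + (-6)**2) - 4*(27 + 9*1)**2 = (3 + 36) - 4*(27 + 9)**2 = 39 - 4*36**2 = 39 - 4*1296 = 39 - 5184 = -5145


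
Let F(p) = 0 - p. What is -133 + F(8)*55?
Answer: -573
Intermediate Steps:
F(p) = -p
-133 + F(8)*55 = -133 - 1*8*55 = -133 - 8*55 = -133 - 440 = -573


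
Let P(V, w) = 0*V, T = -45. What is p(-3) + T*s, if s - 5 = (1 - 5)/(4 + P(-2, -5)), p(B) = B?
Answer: -183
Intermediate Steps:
P(V, w) = 0
s = 4 (s = 5 + (1 - 5)/(4 + 0) = 5 - 4/4 = 5 + (¼)*(-4) = 5 - 1 = 4)
p(-3) + T*s = -3 - 45*4 = -3 - 180 = -183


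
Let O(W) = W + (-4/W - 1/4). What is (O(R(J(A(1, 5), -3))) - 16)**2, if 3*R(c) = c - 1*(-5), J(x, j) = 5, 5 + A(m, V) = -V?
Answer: 717409/3600 ≈ 199.28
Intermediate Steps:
A(m, V) = -5 - V
R(c) = 5/3 + c/3 (R(c) = (c - 1*(-5))/3 = (c + 5)/3 = (5 + c)/3 = 5/3 + c/3)
O(W) = -1/4 + W - 4/W (O(W) = W + (-4/W - 1*1/4) = W + (-4/W - 1/4) = W + (-1/4 - 4/W) = -1/4 + W - 4/W)
(O(R(J(A(1, 5), -3))) - 16)**2 = ((-1/4 + (5/3 + (1/3)*5) - 4/(5/3 + (1/3)*5)) - 16)**2 = ((-1/4 + (5/3 + 5/3) - 4/(5/3 + 5/3)) - 16)**2 = ((-1/4 + 10/3 - 4/10/3) - 16)**2 = ((-1/4 + 10/3 - 4*3/10) - 16)**2 = ((-1/4 + 10/3 - 6/5) - 16)**2 = (113/60 - 16)**2 = (-847/60)**2 = 717409/3600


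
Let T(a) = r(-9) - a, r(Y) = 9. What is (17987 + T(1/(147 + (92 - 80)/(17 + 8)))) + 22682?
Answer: 149979761/3687 ≈ 40678.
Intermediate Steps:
T(a) = 9 - a
(17987 + T(1/(147 + (92 - 80)/(17 + 8)))) + 22682 = (17987 + (9 - 1/(147 + (92 - 80)/(17 + 8)))) + 22682 = (17987 + (9 - 1/(147 + 12/25))) + 22682 = (17987 + (9 - 1/3687/25)) + 22682 = (17987 + (9 - 1*25/3687)) + 22682 = (17987 + (9 - 25/3687)) + 22682 = (17987 + 33158/3687) + 22682 = 66351227/3687 + 22682 = 149979761/3687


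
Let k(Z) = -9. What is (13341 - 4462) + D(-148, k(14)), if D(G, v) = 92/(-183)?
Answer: 1624765/183 ≈ 8878.5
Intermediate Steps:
D(G, v) = -92/183 (D(G, v) = 92*(-1/183) = -92/183)
(13341 - 4462) + D(-148, k(14)) = (13341 - 4462) - 92/183 = 8879 - 92/183 = 1624765/183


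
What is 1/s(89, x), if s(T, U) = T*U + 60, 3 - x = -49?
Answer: 1/4688 ≈ 0.00021331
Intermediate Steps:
x = 52 (x = 3 - 1*(-49) = 3 + 49 = 52)
s(T, U) = 60 + T*U
1/s(89, x) = 1/(60 + 89*52) = 1/(60 + 4628) = 1/4688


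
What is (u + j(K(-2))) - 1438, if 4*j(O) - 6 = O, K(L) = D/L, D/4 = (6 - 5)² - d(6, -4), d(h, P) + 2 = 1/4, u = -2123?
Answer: -28487/8 ≈ -3560.9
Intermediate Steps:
d(h, P) = -7/4 (d(h, P) = -2 + 1/4 = -2 + ¼ = -7/4)
D = 11 (D = 4*((6 - 5)² - 1*(-7/4)) = 4*(1² + 7/4) = 4*(1 + 7/4) = 4*(11/4) = 11)
K(L) = 11/L
j(O) = 3/2 + O/4
(u + j(K(-2))) - 1438 = (-2123 + (3/2 + (11/(-2))/4)) - 1438 = (-2123 + (3/2 + (11*(-½))/4)) - 1438 = (-2123 + (3/2 + (¼)*(-11/2))) - 1438 = (-2123 + (3/2 - 11/8)) - 1438 = (-2123 + ⅛) - 1438 = -16983/8 - 1438 = -28487/8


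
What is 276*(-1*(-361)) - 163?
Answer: 99473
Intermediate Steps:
276*(-1*(-361)) - 163 = 276*361 - 163 = 99636 - 163 = 99473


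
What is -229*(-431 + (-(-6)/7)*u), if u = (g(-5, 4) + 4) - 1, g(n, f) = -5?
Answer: 693641/7 ≈ 99092.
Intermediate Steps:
u = -2 (u = (-5 + 4) - 1 = -1 - 1 = -2)
-229*(-431 + (-(-6)/7)*u) = -229*(-431 - (-6)/7*(-2)) = -229*(-431 - 1*(-6/7)*(-2)) = -229*(-431 + (6/7)*(-2)) = -229*(-431 - 12/7) = -229*(-3029/7) = 693641/7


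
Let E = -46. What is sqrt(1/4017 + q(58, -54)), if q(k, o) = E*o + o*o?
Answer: sqrt(87135964617)/4017 ≈ 73.485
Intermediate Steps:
q(k, o) = o**2 - 46*o (q(k, o) = -46*o + o*o = -46*o + o**2 = o**2 - 46*o)
sqrt(1/4017 + q(58, -54)) = sqrt(1/4017 - 54*(-46 - 54)) = sqrt(1/4017 - 54*(-100)) = sqrt(1/4017 + 5400) = sqrt(21691801/4017) = sqrt(87135964617)/4017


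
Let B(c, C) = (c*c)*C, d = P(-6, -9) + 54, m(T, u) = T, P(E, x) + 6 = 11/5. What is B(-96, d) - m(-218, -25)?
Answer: 2314306/5 ≈ 4.6286e+5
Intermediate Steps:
P(E, x) = -19/5 (P(E, x) = -6 + 11/5 = -19/5)
d = 251/5 (d = -19/5 + 54 = 251/5 ≈ 50.200)
B(c, C) = C*c² (B(c, C) = c²*C = C*c²)
B(-96, d) - m(-218, -25) = (251/5)*(-96)² - 1*(-218) = (251/5)*9216 + 218 = 2313216/5 + 218 = 2314306/5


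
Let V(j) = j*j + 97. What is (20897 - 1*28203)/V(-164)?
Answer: -7306/26993 ≈ -0.27066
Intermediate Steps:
V(j) = 97 + j² (V(j) = j² + 97 = 97 + j²)
(20897 - 1*28203)/V(-164) = (20897 - 1*28203)/(97 + (-164)²) = (20897 - 28203)/(97 + 26896) = -7306/26993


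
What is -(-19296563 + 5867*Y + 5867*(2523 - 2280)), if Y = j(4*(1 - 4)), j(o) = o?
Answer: 17941286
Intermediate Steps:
Y = -12 (Y = 4*(1 - 4) = 4*(-3) = -12)
-(-19296563 + 5867*Y + 5867*(2523 - 2280)) = -(-19366967 + 5867*(2523 - 2280)) = -5867/(1/(-3289 + (243 - 12))) = -5867/(1/(-3289 + 231)) = -5867/(1/(-3058)) = -5867/(-1/3058) = -5867*(-3058) = 17941286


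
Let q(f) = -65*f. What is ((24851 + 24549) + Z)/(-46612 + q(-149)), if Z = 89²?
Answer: -579/373 ≈ -1.5523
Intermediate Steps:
Z = 7921
((24851 + 24549) + Z)/(-46612 + q(-149)) = ((24851 + 24549) + 7921)/(-46612 - 65*(-149)) = (49400 + 7921)/(-46612 + 9685) = 57321/(-36927) = 57321*(-1/36927) = -579/373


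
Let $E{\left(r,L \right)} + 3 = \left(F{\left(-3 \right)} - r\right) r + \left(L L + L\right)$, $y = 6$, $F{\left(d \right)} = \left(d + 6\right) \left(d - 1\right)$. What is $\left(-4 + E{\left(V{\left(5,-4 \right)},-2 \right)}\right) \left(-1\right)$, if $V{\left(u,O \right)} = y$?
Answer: $113$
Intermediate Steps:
$F{\left(d \right)} = \left(-1 + d\right) \left(6 + d\right)$ ($F{\left(d \right)} = \left(6 + d\right) \left(-1 + d\right) = \left(-1 + d\right) \left(6 + d\right)$)
$V{\left(u,O \right)} = 6$
$E{\left(r,L \right)} = -3 + L + L^{2} + r \left(-12 - r\right)$ ($E{\left(r,L \right)} = -3 + \left(\left(\left(-6 + \left(-3\right)^{2} + 5 \left(-3\right)\right) - r\right) r + \left(L L + L\right)\right) = -3 + \left(\left(\left(-6 + 9 - 15\right) - r\right) r + \left(L^{2} + L\right)\right) = -3 + \left(\left(-12 - r\right) r + \left(L + L^{2}\right)\right) = -3 + \left(r \left(-12 - r\right) + \left(L + L^{2}\right)\right) = -3 + \left(L + L^{2} + r \left(-12 - r\right)\right) = -3 + L + L^{2} + r \left(-12 - r\right)$)
$\left(-4 + E{\left(V{\left(5,-4 \right)},-2 \right)}\right) \left(-1\right) = \left(-4 - \left(113 - 4\right)\right) \left(-1\right) = \left(-4 - 109\right) \left(-1\right) = \left(-113\right) \left(-1\right) = 113$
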